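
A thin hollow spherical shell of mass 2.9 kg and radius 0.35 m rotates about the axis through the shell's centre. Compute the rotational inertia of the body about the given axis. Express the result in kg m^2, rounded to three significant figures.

I_cm = (2/3)MR² = (2/3)(2.9)(0.35)² = 0.23683 kg m^2; axis through the centre, so I = 0.23683 kg m^2.

0.237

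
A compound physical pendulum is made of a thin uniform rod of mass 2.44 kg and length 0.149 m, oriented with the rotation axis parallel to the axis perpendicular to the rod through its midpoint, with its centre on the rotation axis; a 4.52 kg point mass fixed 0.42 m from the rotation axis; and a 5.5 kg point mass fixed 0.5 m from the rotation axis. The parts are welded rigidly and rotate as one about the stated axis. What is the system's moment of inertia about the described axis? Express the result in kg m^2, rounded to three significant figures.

Thin rod: I_cm = (1/12)ML² = (1/12)(2.44)(0.149)² = 0.0045142 kg m^2; axis through the centre, so I = 0.0045142 kg m^2.
Point mass: I_cm = 0; centre at d = 0.42 m, so I = I_cm + Md² gives I = 0 + (4.52)(0.42)² = 0.79733 kg m^2.
Point mass: I_cm = 0; centre at d = 0.5 m, so I = I_cm + Md² gives I = 0 + (5.5)(0.5)² = 1.375 kg m^2.
Total I = 0.0045142 + 0.79733 + 1.375 = 2.1768 kg m^2.

2.18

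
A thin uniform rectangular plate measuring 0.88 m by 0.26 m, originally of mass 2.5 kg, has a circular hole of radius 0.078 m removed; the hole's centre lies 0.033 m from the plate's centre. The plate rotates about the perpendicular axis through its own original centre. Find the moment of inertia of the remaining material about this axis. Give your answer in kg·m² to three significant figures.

Unpierced body about its centre: I₀ = (1/12)M(a²+b²) = (1/12)(2.5)[(0.88)² + (0.26)²] = 0.17542 kg·m².
The removed disk has mass m = M·πr²/(ab) = (2.5)·π(0.078)²/(0.88·0.26) = 0.20884 kg (same uniform areal density).
Its moment of inertia about the rotation axis (parallel-axis theorem): I_hole = (1/2)mr² + md² = (1/2)(0.20884)(0.078)² + (0.20884)(0.033)² = 0.00086274 kg·m².
Treating the hole as negative mass, I = I₀ − I_hole = 0.17542 − 0.00086274 = 0.17455 kg·m².

0.175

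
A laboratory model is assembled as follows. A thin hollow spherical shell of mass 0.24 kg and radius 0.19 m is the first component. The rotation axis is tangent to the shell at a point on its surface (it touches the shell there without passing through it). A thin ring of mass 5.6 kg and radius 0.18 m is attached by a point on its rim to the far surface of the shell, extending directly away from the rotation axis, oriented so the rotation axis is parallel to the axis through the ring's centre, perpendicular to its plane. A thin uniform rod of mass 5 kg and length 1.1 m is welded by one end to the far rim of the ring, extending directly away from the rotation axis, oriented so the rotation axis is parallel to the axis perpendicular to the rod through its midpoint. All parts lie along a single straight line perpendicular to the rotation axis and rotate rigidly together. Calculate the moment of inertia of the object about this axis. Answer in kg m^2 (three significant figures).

10.8

Spherical shell: I_cm = (2/3)MR² = (2/3)(0.24)(0.19)² = 0.005776 kg m^2; centre at d = 0.19 m, so I = I_cm + Md² gives I = 0.005776 + (0.24)(0.19)² = 0.01444 kg m^2.
Thin ring: I_cm = MR² = (5.6)(0.18)² = 0.18144 kg m^2; centre at d = 0.19 + 0.19 + 0.18 = 0.56 m, so I = I_cm + Md² gives I = 0.18144 + (5.6)(0.56)² = 1.9376 kg m^2.
Thin rod: I_cm = (1/12)ML² = (1/12)(5)(1.1)² = 0.50417 kg m^2; centre at d = 0.19 + 0.19 + 0.18 + 0.18 + 0.55 = 1.29 m, so I = I_cm + Md² gives I = 0.50417 + (5)(1.29)² = 8.8247 kg m^2.
Total I = 0.01444 + 1.9376 + 8.8247 = 10.777 kg m^2.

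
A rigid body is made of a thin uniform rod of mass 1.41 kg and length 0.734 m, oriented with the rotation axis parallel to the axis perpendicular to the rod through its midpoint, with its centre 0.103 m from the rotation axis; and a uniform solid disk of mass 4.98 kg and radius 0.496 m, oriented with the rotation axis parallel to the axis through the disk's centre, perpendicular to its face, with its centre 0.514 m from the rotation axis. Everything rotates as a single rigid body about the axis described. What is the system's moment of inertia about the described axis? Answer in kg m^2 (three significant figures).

Thin rod: I_cm = (1/12)ML² = (1/12)(1.41)(0.734)² = 0.063304 kg m^2; centre at d = 0.103 m, so I = I_cm + Md² gives I = 0.063304 + (1.41)(0.103)² = 0.078263 kg m^2.
Solid disk: I_cm = (1/2)MR² = (1/2)(4.98)(0.496)² = 0.61258 kg m^2; centre at d = 0.514 m, so I = I_cm + Md² gives I = 0.61258 + (4.98)(0.514)² = 1.9283 kg m^2.
Total I = 0.078263 + 1.9283 = 2.0065 kg m^2.

2.01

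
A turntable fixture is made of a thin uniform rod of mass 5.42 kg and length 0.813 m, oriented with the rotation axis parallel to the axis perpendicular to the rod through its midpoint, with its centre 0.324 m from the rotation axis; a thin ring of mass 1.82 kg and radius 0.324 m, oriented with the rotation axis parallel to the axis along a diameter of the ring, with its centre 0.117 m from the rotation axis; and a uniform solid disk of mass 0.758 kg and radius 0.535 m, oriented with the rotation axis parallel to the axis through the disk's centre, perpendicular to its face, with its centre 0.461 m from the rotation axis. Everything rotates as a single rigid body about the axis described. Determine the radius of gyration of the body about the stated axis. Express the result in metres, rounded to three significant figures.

0.397

Thin rod: I_cm = (1/12)ML² = (1/12)(5.42)(0.813)² = 0.29854 kg m²; centre at d = 0.324 m, so the parallel axis theorem gives I = 0.29854 + (5.42)(0.324)² = 0.86751 kg m².
Thin ring: I_cm = (1/2)MR² = (1/2)(1.82)(0.324)² = 0.095528 kg m²; centre at d = 0.117 m, so the parallel axis theorem gives I = 0.095528 + (1.82)(0.117)² = 0.12044 kg m².
Solid disk: I_cm = (1/2)MR² = (1/2)(0.758)(0.535)² = 0.10848 kg m²; centre at d = 0.461 m, so the parallel axis theorem gives I = 0.10848 + (0.758)(0.461)² = 0.26957 kg m².
Total I = 1.2575 kg m²; total mass M = 7.998 kg.
k = √(I/M) = √(1.2575/7.998) = 0.39652 m.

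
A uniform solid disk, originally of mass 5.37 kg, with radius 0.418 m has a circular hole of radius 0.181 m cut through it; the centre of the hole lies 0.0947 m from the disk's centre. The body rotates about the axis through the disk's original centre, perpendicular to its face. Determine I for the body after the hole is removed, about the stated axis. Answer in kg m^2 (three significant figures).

0.444

Unpierced body about its centre: I₀ = (1/2)MR² = (1/2)(5.37)(0.418)² = 0.46913 kg m^2.
The removed disk has mass m = M·(r/R)² = (5.37)(0.181/0.418)² = 1.0069 kg (same uniform areal density).
Its moment of inertia about the rotation axis (parallel-axis theorem): I_hole = (1/2)mr² + md² = (1/2)(1.0069)(0.181)² + (1.0069)(0.0947)² = 0.025523 kg m^2.
Treating the hole as negative mass, I = I₀ − I_hole = 0.46913 − 0.025523 = 0.44361 kg m^2.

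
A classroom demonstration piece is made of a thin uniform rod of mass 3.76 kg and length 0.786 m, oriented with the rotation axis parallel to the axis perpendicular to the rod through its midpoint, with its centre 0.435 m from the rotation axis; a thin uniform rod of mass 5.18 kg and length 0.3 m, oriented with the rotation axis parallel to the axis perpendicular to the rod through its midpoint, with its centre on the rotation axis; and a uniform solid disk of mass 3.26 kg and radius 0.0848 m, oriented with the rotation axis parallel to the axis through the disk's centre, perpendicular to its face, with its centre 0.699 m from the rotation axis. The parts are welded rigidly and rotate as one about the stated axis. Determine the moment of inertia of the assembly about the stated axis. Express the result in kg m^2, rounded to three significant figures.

Thin rod: I_cm = (1/12)ML² = (1/12)(3.76)(0.786)² = 0.19358 kg m^2; centre at d = 0.435 m, so I = I_cm + Md² gives I = 0.19358 + (3.76)(0.435)² = 0.90506 kg m^2.
Thin rod: I_cm = (1/12)ML² = (1/12)(5.18)(0.3)² = 0.03885 kg m^2; axis through the centre, so I = 0.03885 kg m^2.
Solid disk: I_cm = (1/2)MR² = (1/2)(3.26)(0.0848)² = 0.011721 kg m^2; centre at d = 0.699 m, so I = I_cm + Md² gives I = 0.011721 + (3.26)(0.699)² = 1.6046 kg m^2.
Total I = 0.90506 + 0.03885 + 1.6046 = 2.5485 kg m^2.

2.55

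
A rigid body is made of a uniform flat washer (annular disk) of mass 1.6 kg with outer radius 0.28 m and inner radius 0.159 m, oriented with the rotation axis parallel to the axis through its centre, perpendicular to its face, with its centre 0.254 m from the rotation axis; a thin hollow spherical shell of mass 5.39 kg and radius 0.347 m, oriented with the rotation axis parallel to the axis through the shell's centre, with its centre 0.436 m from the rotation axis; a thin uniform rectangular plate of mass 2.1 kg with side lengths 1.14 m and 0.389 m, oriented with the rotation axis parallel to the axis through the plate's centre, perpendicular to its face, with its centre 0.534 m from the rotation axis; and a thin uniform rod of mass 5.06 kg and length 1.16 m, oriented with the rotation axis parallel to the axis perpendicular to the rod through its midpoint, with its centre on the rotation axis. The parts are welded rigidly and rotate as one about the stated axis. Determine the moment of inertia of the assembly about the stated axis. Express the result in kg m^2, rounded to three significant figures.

3.06

Annular disk: I_cm = (1/2)M(R²+r²) = (1/2)(1.6)[(0.28)² + (0.159)²] = 0.082945 kg m^2; centre at d = 0.254 m, so the parallel axis theorem gives I = 0.082945 + (1.6)(0.254)² = 0.18617 kg m^2.
Spherical shell: I_cm = (2/3)MR² = (2/3)(5.39)(0.347)² = 0.43267 kg m^2; centre at d = 0.436 m, so the parallel axis theorem gives I = 0.43267 + (5.39)(0.436)² = 1.4573 kg m^2.
Rectangular plate: I_cm = (1/12)M(a²+b²) = (1/12)(2.1)[(1.14)² + (0.389)²] = 0.25391 kg m^2; centre at d = 0.534 m, so the parallel axis theorem gives I = 0.25391 + (2.1)(0.534)² = 0.85274 kg m^2.
Thin rod: I_cm = (1/12)ML² = (1/12)(5.06)(1.16)² = 0.56739 kg m^2; axis through the centre, so I = 0.56739 kg m^2.
Total I = 0.18617 + 1.4573 + 0.85274 + 0.56739 = 3.0636 kg m^2.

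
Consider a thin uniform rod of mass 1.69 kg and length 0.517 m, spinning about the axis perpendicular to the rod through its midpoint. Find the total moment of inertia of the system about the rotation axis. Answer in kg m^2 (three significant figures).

I_cm = (1/12)ML² = (1/12)(1.69)(0.517)² = 0.037643 kg m^2; axis through the centre, so I = 0.037643 kg m^2.

0.0376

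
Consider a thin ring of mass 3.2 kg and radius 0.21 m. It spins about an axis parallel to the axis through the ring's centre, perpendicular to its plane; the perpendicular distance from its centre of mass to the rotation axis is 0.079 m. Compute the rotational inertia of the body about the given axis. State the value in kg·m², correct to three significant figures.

I_cm = MR² = (3.2)(0.21)² = 0.14112 kg·m²; centre at d = 0.079 m, so I = I_cm + Md² gives I = 0.14112 + (3.2)(0.079)² = 0.16109 kg·m².

0.161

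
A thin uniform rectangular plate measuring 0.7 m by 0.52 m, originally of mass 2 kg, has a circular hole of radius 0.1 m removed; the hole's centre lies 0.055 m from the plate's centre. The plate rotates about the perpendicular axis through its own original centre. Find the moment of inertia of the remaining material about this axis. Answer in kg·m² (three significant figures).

0.125

Unpierced body about its centre: I₀ = (1/12)M(a²+b²) = (1/12)(2)[(0.7)² + (0.52)²] = 0.12673 kg·m².
The removed disk has mass m = M·πr²/(ab) = (2)·π(0.1)²/(0.7·0.52) = 0.17261 kg (same uniform areal density).
Its moment of inertia about the rotation axis (parallel-axis theorem): I_hole = (1/2)mr² + md² = (1/2)(0.17261)(0.1)² + (0.17261)(0.055)² = 0.0013852 kg·m².
Treating the hole as negative mass, I = I₀ − I_hole = 0.12673 − 0.0013852 = 0.12535 kg·m².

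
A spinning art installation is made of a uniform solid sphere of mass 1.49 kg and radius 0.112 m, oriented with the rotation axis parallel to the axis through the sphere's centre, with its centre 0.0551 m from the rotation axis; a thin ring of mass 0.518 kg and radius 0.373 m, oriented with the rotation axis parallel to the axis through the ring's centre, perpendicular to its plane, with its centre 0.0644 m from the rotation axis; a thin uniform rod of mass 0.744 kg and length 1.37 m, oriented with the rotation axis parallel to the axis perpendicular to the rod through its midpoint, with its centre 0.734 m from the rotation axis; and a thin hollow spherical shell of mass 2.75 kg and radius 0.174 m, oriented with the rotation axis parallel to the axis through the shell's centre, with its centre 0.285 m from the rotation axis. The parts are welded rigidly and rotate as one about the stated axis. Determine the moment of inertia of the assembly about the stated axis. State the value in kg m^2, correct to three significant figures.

Solid sphere: I_cm = (2/5)MR² = (2/5)(1.49)(0.112)² = 0.0074762 kg m^2; centre at d = 0.0551 m, so I = I_cm + Md² gives I = 0.0074762 + (1.49)(0.0551)² = 0.012 kg m^2.
Thin ring: I_cm = MR² = (0.518)(0.373)² = 0.072069 kg m^2; centre at d = 0.0644 m, so I = I_cm + Md² gives I = 0.072069 + (0.518)(0.0644)² = 0.074217 kg m^2.
Thin rod: I_cm = (1/12)ML² = (1/12)(0.744)(1.37)² = 0.11637 kg m^2; centre at d = 0.734 m, so I = I_cm + Md² gives I = 0.11637 + (0.744)(0.734)² = 0.5172 kg m^2.
Spherical shell: I_cm = (2/3)MR² = (2/3)(2.75)(0.174)² = 0.055506 kg m^2; centre at d = 0.285 m, so I = I_cm + Md² gives I = 0.055506 + (2.75)(0.285)² = 0.27887 kg m^2.
Total I = 0.012 + 0.074217 + 0.5172 + 0.27887 = 0.88229 kg m^2.

0.882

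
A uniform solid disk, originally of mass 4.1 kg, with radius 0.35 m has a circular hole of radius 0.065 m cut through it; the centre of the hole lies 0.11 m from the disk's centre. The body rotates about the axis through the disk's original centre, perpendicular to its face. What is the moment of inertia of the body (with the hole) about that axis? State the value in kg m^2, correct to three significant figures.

Unpierced body about its centre: I₀ = (1/2)MR² = (1/2)(4.1)(0.35)² = 0.25112 kg m^2.
The removed disk has mass m = M·(r/R)² = (4.1)(0.065/0.35)² = 0.14141 kg (same uniform areal density).
Its moment of inertia about the rotation axis (parallel-axis theorem): I_hole = (1/2)mr² + md² = (1/2)(0.14141)(0.065)² + (0.14141)(0.11)² = 0.0020098 kg m^2.
Treating the hole as negative mass, I = I₀ − I_hole = 0.25112 − 0.0020098 = 0.24912 kg m^2.

0.249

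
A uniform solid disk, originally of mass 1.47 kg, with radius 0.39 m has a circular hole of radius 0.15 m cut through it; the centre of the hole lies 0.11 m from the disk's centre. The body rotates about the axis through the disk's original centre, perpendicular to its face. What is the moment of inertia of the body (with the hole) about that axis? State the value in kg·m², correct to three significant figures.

0.107

Unpierced body about its centre: I₀ = (1/2)MR² = (1/2)(1.47)(0.39)² = 0.11179 kg·m².
The removed disk has mass m = M·(r/R)² = (1.47)(0.15/0.39)² = 0.21746 kg (same uniform areal density).
Its moment of inertia about the rotation axis (parallel-axis theorem): I_hole = (1/2)mr² + md² = (1/2)(0.21746)(0.15)² + (0.21746)(0.11)² = 0.0050776 kg·m².
Treating the hole as negative mass, I = I₀ − I_hole = 0.11179 − 0.0050776 = 0.10672 kg·m².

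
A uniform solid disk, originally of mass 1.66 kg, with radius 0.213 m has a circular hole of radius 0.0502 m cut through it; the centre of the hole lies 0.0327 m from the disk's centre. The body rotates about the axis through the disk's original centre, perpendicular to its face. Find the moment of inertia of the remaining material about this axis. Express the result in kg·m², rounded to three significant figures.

Unpierced body about its centre: I₀ = (1/2)MR² = (1/2)(1.66)(0.213)² = 0.037656 kg·m².
The removed disk has mass m = M·(r/R)² = (1.66)(0.0502/0.213)² = 0.092205 kg (same uniform areal density).
Its moment of inertia about the rotation axis (parallel-axis theorem): I_hole = (1/2)mr² + md² = (1/2)(0.092205)(0.0502)² + (0.092205)(0.0327)² = 0.00021477 kg·m².
Treating the hole as negative mass, I = I₀ − I_hole = 0.037656 − 0.00021477 = 0.037441 kg·m².

0.0374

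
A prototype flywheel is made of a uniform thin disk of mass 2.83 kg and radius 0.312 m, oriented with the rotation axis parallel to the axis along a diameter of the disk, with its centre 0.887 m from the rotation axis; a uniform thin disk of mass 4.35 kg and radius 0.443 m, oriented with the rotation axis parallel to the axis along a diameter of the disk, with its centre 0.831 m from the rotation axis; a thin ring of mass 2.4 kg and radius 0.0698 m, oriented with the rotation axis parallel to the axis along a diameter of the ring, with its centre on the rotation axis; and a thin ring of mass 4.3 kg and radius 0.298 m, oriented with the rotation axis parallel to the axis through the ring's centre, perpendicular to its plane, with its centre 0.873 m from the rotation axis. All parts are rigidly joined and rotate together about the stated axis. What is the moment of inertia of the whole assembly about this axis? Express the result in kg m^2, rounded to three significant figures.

Thin disk: I_cm = (1/4)MR² = (1/4)(2.83)(0.312)² = 0.068871 kg m^2; centre at d = 0.887 m, so I = I_cm + Md² gives I = 0.068871 + (2.83)(0.887)² = 2.2954 kg m^2.
Thin disk: I_cm = (1/4)MR² = (1/4)(4.35)(0.443)² = 0.21342 kg m^2; centre at d = 0.831 m, so I = I_cm + Md² gives I = 0.21342 + (4.35)(0.831)² = 3.2174 kg m^2.
Thin ring: I_cm = (1/2)MR² = (1/2)(2.4)(0.0698)² = 0.0058464 kg m^2; axis through the centre, so I = 0.0058464 kg m^2.
Thin ring: I_cm = MR² = (4.3)(0.298)² = 0.38186 kg m^2; centre at d = 0.873 m, so I = I_cm + Md² gives I = 0.38186 + (4.3)(0.873)² = 3.659 kg m^2.
Total I = 2.2954 + 3.2174 + 0.0058464 + 3.659 = 9.1776 kg m^2.

9.18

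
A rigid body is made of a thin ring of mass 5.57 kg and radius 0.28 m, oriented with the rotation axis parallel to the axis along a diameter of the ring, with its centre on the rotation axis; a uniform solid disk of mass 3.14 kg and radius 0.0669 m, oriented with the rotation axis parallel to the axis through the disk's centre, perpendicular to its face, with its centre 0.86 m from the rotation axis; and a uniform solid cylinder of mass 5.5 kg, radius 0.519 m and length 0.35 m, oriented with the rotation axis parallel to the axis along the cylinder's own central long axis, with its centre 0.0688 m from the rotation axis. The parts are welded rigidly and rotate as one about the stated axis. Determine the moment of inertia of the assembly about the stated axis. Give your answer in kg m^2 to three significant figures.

3.31

Thin ring: I_cm = (1/2)MR² = (1/2)(5.57)(0.28)² = 0.21834 kg m^2; axis through the centre, so I = 0.21834 kg m^2.
Solid disk: I_cm = (1/2)MR² = (1/2)(3.14)(0.0669)² = 0.0070267 kg m^2; centre at d = 0.86 m, so I = I_cm + Md² gives I = 0.0070267 + (3.14)(0.86)² = 2.3294 kg m^2.
Solid cylinder: I_cm = (1/2)MR² = (1/2)(5.5)(0.519)² = 0.74074 kg m^2; centre at d = 0.0688 m, so I = I_cm + Md² gives I = 0.74074 + (5.5)(0.0688)² = 0.76678 kg m^2.
Total I = 0.21834 + 2.3294 + 0.76678 = 3.3145 kg m^2.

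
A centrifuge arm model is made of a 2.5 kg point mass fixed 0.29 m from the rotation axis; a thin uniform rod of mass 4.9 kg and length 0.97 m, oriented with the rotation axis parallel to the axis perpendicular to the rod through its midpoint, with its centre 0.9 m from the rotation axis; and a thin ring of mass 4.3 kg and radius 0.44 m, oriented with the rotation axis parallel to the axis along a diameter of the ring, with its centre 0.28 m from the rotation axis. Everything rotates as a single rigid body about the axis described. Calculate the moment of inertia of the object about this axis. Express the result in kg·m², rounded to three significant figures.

5.32

Point mass: I_cm = 0; centre at d = 0.29 m, so I = I_cm + Md² gives I = 0 + (2.5)(0.29)² = 0.21025 kg·m².
Thin rod: I_cm = (1/12)ML² = (1/12)(4.9)(0.97)² = 0.3842 kg·m²; centre at d = 0.9 m, so I = I_cm + Md² gives I = 0.3842 + (4.9)(0.9)² = 4.3532 kg·m².
Thin ring: I_cm = (1/2)MR² = (1/2)(4.3)(0.44)² = 0.41624 kg·m²; centre at d = 0.28 m, so I = I_cm + Md² gives I = 0.41624 + (4.3)(0.28)² = 0.75336 kg·m².
Total I = 0.21025 + 4.3532 + 0.75336 = 5.3168 kg·m².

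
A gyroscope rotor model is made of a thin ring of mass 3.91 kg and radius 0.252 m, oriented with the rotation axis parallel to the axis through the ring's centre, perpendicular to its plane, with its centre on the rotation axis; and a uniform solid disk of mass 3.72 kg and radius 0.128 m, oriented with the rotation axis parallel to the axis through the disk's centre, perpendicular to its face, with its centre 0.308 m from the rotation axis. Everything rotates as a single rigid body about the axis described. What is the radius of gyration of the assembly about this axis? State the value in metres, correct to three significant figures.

Thin ring: I_cm = MR² = (3.91)(0.252)² = 0.2483 kg m²; axis through the centre, so I = 0.2483 kg m².
Solid disk: I_cm = (1/2)MR² = (1/2)(3.72)(0.128)² = 0.030474 kg m²; centre at d = 0.308 m, so the parallel axis theorem gives I = 0.030474 + (3.72)(0.308)² = 0.38337 kg m².
Total I = 0.63167 kg m²; total mass M = 7.63 kg.
k = √(I/M) = √(0.63167/7.63) = 0.28773 m.

0.288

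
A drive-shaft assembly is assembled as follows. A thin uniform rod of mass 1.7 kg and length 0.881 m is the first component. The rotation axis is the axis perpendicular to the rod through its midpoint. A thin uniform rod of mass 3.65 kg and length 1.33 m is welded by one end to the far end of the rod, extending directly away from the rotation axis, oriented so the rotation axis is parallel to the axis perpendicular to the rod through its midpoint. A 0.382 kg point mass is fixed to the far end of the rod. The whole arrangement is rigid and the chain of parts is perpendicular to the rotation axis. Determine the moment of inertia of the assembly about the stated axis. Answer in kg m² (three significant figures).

Thin rod: I_cm = (1/12)ML² = (1/12)(1.7)(0.881)² = 0.10996 kg m²; axis through the centre, so I = 0.10996 kg m².
Thin rod: I_cm = (1/12)ML² = (1/12)(3.65)(1.33)² = 0.53804 kg m²; centre at d = 0.4405 + 0.665 = 1.1055 m, so I = I_cm + Md² gives I = 0.53804 + (3.65)(1.1055)² = 4.9988 kg m².
Point mass: I_cm = 0; centre at d = 0.4405 + 0.665 + 0.665 = 1.7705 m, so I = I_cm + Md² gives I = 0 + (0.382)(1.7705)² = 1.1974 kg m².
Total I = 0.10996 + 4.9988 + 1.1974 = 6.3062 kg m².

6.31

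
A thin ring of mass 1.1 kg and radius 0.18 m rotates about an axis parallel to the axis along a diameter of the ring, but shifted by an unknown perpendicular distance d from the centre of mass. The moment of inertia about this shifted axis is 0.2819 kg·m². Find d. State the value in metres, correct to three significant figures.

0.490

About the centre-of-mass axis, I_cm = (1/2)MR² = (1/2)(1.1)(0.18)² = 0.01782 kg·m².
Parallel axis theorem: I = I_cm + Md², so Md² = 0.2819 − 0.01782 = 0.26408 kg·m².
d = √(0.26408 / 1.1) = 0.48997 m.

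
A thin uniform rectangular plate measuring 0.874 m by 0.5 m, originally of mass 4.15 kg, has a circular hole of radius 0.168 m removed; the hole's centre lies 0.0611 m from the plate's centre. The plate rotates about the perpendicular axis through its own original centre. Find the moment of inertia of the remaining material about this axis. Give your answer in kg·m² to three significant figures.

Unpierced body about its centre: I₀ = (1/12)M(a²+b²) = (1/12)(4.15)[(0.874)² + (0.5)²] = 0.35063 kg·m².
The removed disk has mass m = M·πr²/(ab) = (4.15)·π(0.168)²/(0.874·0.5) = 0.84204 kg (same uniform areal density).
Its moment of inertia about the rotation axis (parallel-axis theorem): I_hole = (1/2)mr² + md² = (1/2)(0.84204)(0.168)² + (0.84204)(0.0611)² = 0.015026 kg·m².
Treating the hole as negative mass, I = I₀ − I_hole = 0.35063 − 0.015026 = 0.33561 kg·m².

0.336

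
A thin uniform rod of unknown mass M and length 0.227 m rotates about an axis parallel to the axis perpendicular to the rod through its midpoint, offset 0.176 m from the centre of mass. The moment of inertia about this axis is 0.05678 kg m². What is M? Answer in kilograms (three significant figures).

I = I_cm + Md² = (1/12)ML² + Md² = M·[0.0833333·(0.227)² + (0.176)²] = M·0.03527.
So M = 0.05678 / 0.03527 = 1.6099 kg.

1.61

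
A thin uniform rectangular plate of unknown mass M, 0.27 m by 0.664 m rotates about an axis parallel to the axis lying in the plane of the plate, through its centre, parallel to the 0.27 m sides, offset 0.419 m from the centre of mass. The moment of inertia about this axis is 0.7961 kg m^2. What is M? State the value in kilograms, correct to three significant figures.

I = I_cm + Md² = (1/12)Mb² + Md² = M·[0.0833333·(0.664)² + (0.419)²] = M·0.2123.
So M = 0.7961 / 0.2123 = 3.7498 kg.

3.75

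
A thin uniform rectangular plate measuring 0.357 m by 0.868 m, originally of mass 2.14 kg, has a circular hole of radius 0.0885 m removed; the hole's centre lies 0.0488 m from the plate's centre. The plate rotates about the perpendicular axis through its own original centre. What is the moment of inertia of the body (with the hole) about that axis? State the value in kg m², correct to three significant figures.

Unpierced body about its centre: I₀ = (1/12)M(a²+b²) = (1/12)(2.14)[(0.357)² + (0.868)²] = 0.15709 kg m².
The removed disk has mass m = M·πr²/(ab) = (2.14)·π(0.0885)²/(0.357·0.868) = 0.16993 kg (same uniform areal density).
Its moment of inertia about the rotation axis (parallel-axis theorem): I_hole = (1/2)mr² + md² = (1/2)(0.16993)(0.0885)² + (0.16993)(0.0488)² = 0.0010701 kg m².
Treating the hole as negative mass, I = I₀ − I_hole = 0.15709 − 0.0010701 = 0.15602 kg m².

0.156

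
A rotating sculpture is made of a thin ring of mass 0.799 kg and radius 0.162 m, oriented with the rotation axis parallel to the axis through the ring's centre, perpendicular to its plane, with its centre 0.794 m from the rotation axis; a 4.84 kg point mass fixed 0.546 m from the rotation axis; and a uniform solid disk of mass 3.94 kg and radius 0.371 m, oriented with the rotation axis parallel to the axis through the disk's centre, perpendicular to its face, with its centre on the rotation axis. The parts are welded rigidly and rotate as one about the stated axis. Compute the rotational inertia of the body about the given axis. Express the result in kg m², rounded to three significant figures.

2.24

Thin ring: I_cm = MR² = (0.799)(0.162)² = 0.020969 kg m²; centre at d = 0.794 m, so the parallel axis theorem gives I = 0.020969 + (0.799)(0.794)² = 0.52469 kg m².
Point mass: I_cm = 0; centre at d = 0.546 m, so the parallel axis theorem gives I = 0 + (4.84)(0.546)² = 1.4429 kg m².
Solid disk: I_cm = (1/2)MR² = (1/2)(3.94)(0.371)² = 0.27115 kg m²; axis through the centre, so I = 0.27115 kg m².
Total I = 0.52469 + 1.4429 + 0.27115 = 2.2387 kg m².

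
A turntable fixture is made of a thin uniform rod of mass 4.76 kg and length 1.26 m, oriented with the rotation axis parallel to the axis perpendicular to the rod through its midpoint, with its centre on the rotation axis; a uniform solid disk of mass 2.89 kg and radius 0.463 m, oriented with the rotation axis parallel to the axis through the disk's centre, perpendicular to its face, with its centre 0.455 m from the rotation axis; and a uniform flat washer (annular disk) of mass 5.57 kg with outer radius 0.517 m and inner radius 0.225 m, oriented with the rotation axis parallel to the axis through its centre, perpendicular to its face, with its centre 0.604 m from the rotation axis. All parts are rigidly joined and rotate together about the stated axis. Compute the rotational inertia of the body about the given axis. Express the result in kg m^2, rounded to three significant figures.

Thin rod: I_cm = (1/12)ML² = (1/12)(4.76)(1.26)² = 0.62975 kg m^2; axis through the centre, so I = 0.62975 kg m^2.
Solid disk: I_cm = (1/2)MR² = (1/2)(2.89)(0.463)² = 0.30976 kg m^2; centre at d = 0.455 m, so I = I_cm + Md² gives I = 0.30976 + (2.89)(0.455)² = 0.90807 kg m^2.
Annular disk: I_cm = (1/2)M(R²+r²) = (1/2)(5.57)[(0.517)² + (0.225)²] = 0.88539 kg m^2; centre at d = 0.604 m, so I = I_cm + Md² gives I = 0.88539 + (5.57)(0.604)² = 2.9174 kg m^2.
Total I = 0.62975 + 0.90807 + 2.9174 = 4.4552 kg m^2.

4.46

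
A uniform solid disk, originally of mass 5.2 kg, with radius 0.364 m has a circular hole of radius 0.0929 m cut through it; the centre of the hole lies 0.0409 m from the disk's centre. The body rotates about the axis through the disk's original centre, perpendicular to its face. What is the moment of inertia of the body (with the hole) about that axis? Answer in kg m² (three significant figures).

0.342

Unpierced body about its centre: I₀ = (1/2)MR² = (1/2)(5.2)(0.364)² = 0.34449 kg m².
The removed disk has mass m = M·(r/R)² = (5.2)(0.0929/0.364)² = 0.33871 kg (same uniform areal density).
Its moment of inertia about the rotation axis (parallel-axis theorem): I_hole = (1/2)mr² + md² = (1/2)(0.33871)(0.0929)² + (0.33871)(0.0409)² = 0.0020282 kg m².
Treating the hole as negative mass, I = I₀ − I_hole = 0.34449 − 0.0020282 = 0.34246 kg m².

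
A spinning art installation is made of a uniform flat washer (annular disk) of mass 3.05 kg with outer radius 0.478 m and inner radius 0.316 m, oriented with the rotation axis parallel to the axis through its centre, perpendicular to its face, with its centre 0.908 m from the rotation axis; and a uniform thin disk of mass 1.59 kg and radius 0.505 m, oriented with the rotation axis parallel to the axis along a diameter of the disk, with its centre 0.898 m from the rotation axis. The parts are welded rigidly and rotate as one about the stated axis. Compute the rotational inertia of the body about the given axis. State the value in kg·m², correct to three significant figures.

Annular disk: I_cm = (1/2)M(R²+r²) = (1/2)(3.05)[(0.478)² + (0.316)²] = 0.50072 kg·m²; centre at d = 0.908 m, so the parallel axis theorem gives I = 0.50072 + (3.05)(0.908)² = 3.0153 kg·m².
Thin disk: I_cm = (1/4)MR² = (1/4)(1.59)(0.505)² = 0.10137 kg·m²; centre at d = 0.898 m, so the parallel axis theorem gives I = 0.10137 + (1.59)(0.898)² = 1.3836 kg·m².
Total I = 3.0153 + 1.3836 = 4.3989 kg·m².

4.40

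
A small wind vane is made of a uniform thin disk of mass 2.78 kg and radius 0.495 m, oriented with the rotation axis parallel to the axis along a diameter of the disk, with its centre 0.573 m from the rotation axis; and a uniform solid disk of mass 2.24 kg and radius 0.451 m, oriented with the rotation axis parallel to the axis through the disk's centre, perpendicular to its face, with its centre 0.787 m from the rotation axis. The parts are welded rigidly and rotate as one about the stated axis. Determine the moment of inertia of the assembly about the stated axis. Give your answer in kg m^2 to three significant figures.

Thin disk: I_cm = (1/4)MR² = (1/4)(2.78)(0.495)² = 0.17029 kg m^2; centre at d = 0.573 m, so I = I_cm + Md² gives I = 0.17029 + (2.78)(0.573)² = 1.083 kg m^2.
Solid disk: I_cm = (1/2)MR² = (1/2)(2.24)(0.451)² = 0.22781 kg m^2; centre at d = 0.787 m, so I = I_cm + Md² gives I = 0.22781 + (2.24)(0.787)² = 1.6152 kg m^2.
Total I = 1.083 + 1.6152 = 2.6982 kg m^2.

2.70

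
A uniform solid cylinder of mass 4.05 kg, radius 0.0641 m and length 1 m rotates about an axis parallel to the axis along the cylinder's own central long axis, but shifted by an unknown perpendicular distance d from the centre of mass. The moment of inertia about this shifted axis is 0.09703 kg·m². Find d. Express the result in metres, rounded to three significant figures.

About the centre-of-mass axis, I_cm = (1/2)MR² = (1/2)(4.05)(0.0641)² = 0.0083203 kg·m².
Parallel axis theorem: I = I_cm + Md², so Md² = 0.09703 − 0.0083203 = 0.08871 kg·m².
d = √(0.08871 / 4.05) = 0.148 m.

0.148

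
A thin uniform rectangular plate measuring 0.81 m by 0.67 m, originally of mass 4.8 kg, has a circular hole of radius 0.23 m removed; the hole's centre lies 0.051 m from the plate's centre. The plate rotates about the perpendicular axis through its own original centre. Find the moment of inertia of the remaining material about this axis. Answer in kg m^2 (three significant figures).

Unpierced body about its centre: I₀ = (1/12)M(a²+b²) = (1/12)(4.8)[(0.81)² + (0.67)²] = 0.442 kg m^2.
The removed disk has mass m = M·πr²/(ab) = (4.8)·π(0.23)²/(0.81·0.67) = 1.4699 kg (same uniform areal density).
Its moment of inertia about the rotation axis (parallel-axis theorem): I_hole = (1/2)mr² + md² = (1/2)(1.4699)(0.23)² + (1.4699)(0.051)² = 0.042702 kg m^2.
Treating the hole as negative mass, I = I₀ − I_hole = 0.442 − 0.042702 = 0.3993 kg m^2.

0.399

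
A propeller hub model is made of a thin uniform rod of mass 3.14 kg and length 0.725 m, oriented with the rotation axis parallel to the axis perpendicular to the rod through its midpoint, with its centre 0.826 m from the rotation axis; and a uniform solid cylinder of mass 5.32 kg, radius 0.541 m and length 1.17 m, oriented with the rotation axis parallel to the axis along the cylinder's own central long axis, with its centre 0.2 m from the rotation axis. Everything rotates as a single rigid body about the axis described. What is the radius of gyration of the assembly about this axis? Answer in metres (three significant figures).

0.622

Thin rod: I_cm = (1/12)ML² = (1/12)(3.14)(0.725)² = 0.13754 kg m²; centre at d = 0.826 m, so the parallel axis theorem gives I = 0.13754 + (3.14)(0.826)² = 2.2799 kg m².
Solid cylinder: I_cm = (1/2)MR² = (1/2)(5.32)(0.541)² = 0.77853 kg m²; centre at d = 0.2 m, so the parallel axis theorem gives I = 0.77853 + (5.32)(0.2)² = 0.99133 kg m².
Total I = 3.2712 kg m²; total mass M = 8.46 kg.
k = √(I/M) = √(3.2712/8.46) = 0.62183 m.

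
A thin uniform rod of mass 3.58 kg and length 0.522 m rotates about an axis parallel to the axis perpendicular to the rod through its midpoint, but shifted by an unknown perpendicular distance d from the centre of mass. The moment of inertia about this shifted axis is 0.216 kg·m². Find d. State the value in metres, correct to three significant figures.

0.194

About the centre-of-mass axis, I_cm = (1/12)ML² = (1/12)(3.58)(0.522)² = 0.081291 kg·m².
Parallel axis theorem: I = I_cm + Md², so Md² = 0.216 − 0.081291 = 0.13471 kg·m².
d = √(0.13471 / 3.58) = 0.19398 m.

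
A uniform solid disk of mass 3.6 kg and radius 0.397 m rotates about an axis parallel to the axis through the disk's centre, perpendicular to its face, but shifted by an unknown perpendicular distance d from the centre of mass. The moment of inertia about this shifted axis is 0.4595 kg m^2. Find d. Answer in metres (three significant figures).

About the centre-of-mass axis, I_cm = (1/2)MR² = (1/2)(3.6)(0.397)² = 0.2837 kg m^2.
Parallel axis theorem: I = I_cm + Md², so Md² = 0.4595 − 0.2837 = 0.1758 kg m^2.
d = √(0.1758 / 3.6) = 0.22099 m.

0.221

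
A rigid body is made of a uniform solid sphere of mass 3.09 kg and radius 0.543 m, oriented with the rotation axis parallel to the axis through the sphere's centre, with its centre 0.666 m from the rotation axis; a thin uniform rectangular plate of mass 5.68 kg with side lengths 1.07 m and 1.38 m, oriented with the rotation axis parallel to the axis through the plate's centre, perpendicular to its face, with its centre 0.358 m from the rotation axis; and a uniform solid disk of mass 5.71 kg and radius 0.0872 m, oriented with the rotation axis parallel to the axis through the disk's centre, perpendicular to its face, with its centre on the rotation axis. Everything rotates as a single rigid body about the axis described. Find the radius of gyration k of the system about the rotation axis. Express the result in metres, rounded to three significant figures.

0.521

Solid sphere: I_cm = (2/5)MR² = (2/5)(3.09)(0.543)² = 0.36443 kg m^2; centre at d = 0.666 m, so the parallel axis theorem gives I = 0.36443 + (3.09)(0.666)² = 1.735 kg m^2.
Rectangular plate: I_cm = (1/12)M(a²+b²) = (1/12)(5.68)[(1.07)² + (1.38)²] = 1.4433 kg m^2; centre at d = 0.358 m, so the parallel axis theorem gives I = 1.4433 + (5.68)(0.358)² = 2.1713 kg m^2.
Solid disk: I_cm = (1/2)MR² = (1/2)(5.71)(0.0872)² = 0.021709 kg m^2; axis through the centre, so I = 0.021709 kg m^2.
Total I = 3.928 kg m^2; total mass M = 14.48 kg.
k = √(I/M) = √(3.928/14.48) = 0.52084 m.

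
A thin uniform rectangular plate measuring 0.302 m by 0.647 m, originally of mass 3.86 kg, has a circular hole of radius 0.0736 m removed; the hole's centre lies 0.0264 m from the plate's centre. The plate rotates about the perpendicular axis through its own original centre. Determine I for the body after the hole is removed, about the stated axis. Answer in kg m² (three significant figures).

0.163

Unpierced body about its centre: I₀ = (1/12)M(a²+b²) = (1/12)(3.86)[(0.302)² + (0.647)²] = 0.16399 kg m².
The removed disk has mass m = M·πr²/(ab) = (3.86)·π(0.0736)²/(0.302·0.647) = 0.33619 kg (same uniform areal density).
Its moment of inertia about the rotation axis (parallel-axis theorem): I_hole = (1/2)mr² + md² = (1/2)(0.33619)(0.0736)² + (0.33619)(0.0264)² = 0.0011449 kg m².
Treating the hole as negative mass, I = I₀ − I_hole = 0.16399 − 0.0011449 = 0.16284 kg m².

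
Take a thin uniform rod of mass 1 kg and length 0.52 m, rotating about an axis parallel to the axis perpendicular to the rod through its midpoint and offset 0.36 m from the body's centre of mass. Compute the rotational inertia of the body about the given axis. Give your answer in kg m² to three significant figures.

0.152

I_cm = (1/12)ML² = (1/12)(1)(0.52)² = 0.022533 kg m²; centre at d = 0.36 m, so the parallel axis theorem gives I = 0.022533 + (1)(0.36)² = 0.15213 kg m².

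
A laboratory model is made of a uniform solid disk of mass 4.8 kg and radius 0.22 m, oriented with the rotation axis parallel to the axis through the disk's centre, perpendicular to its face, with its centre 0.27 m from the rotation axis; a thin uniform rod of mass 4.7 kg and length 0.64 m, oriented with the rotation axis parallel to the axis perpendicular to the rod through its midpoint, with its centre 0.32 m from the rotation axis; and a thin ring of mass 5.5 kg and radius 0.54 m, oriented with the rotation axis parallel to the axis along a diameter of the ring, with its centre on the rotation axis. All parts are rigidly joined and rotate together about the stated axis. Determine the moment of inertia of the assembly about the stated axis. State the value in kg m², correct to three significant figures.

Solid disk: I_cm = (1/2)MR² = (1/2)(4.8)(0.22)² = 0.11616 kg m²; centre at d = 0.27 m, so the parallel axis theorem gives I = 0.11616 + (4.8)(0.27)² = 0.46608 kg m².
Thin rod: I_cm = (1/12)ML² = (1/12)(4.7)(0.64)² = 0.16043 kg m²; centre at d = 0.32 m, so the parallel axis theorem gives I = 0.16043 + (4.7)(0.32)² = 0.64171 kg m².
Thin ring: I_cm = (1/2)MR² = (1/2)(5.5)(0.54)² = 0.8019 kg m²; axis through the centre, so I = 0.8019 kg m².
Total I = 0.46608 + 0.64171 + 0.8019 = 1.9097 kg m².

1.91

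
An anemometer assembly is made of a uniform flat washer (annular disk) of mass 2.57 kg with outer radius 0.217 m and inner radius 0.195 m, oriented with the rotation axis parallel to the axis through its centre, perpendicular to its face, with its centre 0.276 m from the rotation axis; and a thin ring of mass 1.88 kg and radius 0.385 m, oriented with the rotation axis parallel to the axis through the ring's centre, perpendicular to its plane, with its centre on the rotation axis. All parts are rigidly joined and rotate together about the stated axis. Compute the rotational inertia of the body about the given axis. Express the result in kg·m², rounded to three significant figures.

0.584

Annular disk: I_cm = (1/2)M(R²+r²) = (1/2)(2.57)[(0.217)² + (0.195)²] = 0.10937 kg·m²; centre at d = 0.276 m, so the parallel axis theorem gives I = 0.10937 + (2.57)(0.276)² = 0.30514 kg·m².
Thin ring: I_cm = MR² = (1.88)(0.385)² = 0.27866 kg·m²; axis through the centre, so I = 0.27866 kg·m².
Total I = 0.30514 + 0.27866 = 0.58381 kg·m².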